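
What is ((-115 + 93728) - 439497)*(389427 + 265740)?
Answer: -226611782628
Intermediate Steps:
((-115 + 93728) - 439497)*(389427 + 265740) = (93613 - 439497)*655167 = -345884*655167 = -226611782628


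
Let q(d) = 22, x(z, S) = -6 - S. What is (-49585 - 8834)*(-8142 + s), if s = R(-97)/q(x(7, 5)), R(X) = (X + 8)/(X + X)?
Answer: 2030058322173/4268 ≈ 4.7565e+8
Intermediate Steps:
R(X) = (8 + X)/(2*X) (R(X) = (8 + X)/((2*X)) = (8 + X)*(1/(2*X)) = (8 + X)/(2*X))
s = 89/4268 (s = ((½)*(8 - 97)/(-97))/22 = ((½)*(-1/97)*(-89))*(1/22) = (89/194)*(1/22) = 89/4268 ≈ 0.020853)
(-49585 - 8834)*(-8142 + s) = (-49585 - 8834)*(-8142 + 89/4268) = -58419*(-34749967/4268) = 2030058322173/4268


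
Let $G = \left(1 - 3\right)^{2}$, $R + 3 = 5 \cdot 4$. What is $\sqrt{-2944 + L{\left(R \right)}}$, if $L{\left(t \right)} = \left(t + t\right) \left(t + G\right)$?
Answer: $i \sqrt{2230} \approx 47.223 i$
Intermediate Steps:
$R = 17$ ($R = -3 + 5 \cdot 4 = -3 + 20 = 17$)
$G = 4$ ($G = \left(-2\right)^{2} = 4$)
$L{\left(t \right)} = 2 t \left(4 + t\right)$ ($L{\left(t \right)} = \left(t + t\right) \left(t + 4\right) = 2 t \left(4 + t\right)$)
$\sqrt{-2944 + L{\left(R \right)}} = \sqrt{-2944 + 2 \cdot 17 \left(4 + 17\right)} = \sqrt{-2944 + 2 \cdot 17 \cdot 21} = \sqrt{-2944 + 714} = \sqrt{-2230} = i \sqrt{2230}$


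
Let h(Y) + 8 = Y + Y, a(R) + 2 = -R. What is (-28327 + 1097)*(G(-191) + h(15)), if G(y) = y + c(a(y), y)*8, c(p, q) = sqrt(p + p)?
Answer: 4601870 - 653520*sqrt(42) ≈ 3.6658e+5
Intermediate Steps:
a(R) = -2 - R
c(p, q) = sqrt(2)*sqrt(p) (c(p, q) = sqrt(2*p) = sqrt(2)*sqrt(p))
G(y) = y + 8*sqrt(2)*sqrt(-2 - y) (G(y) = y + (sqrt(2)*sqrt(-2 - y))*8 = y + 8*sqrt(2)*sqrt(-2 - y))
h(Y) = -8 + 2*Y (h(Y) = -8 + (Y + Y) = -8 + 2*Y)
(-28327 + 1097)*(G(-191) + h(15)) = (-28327 + 1097)*((-191 + 8*sqrt(-4 - 2*(-191))) + (-8 + 2*15)) = -27230*((-191 + 8*sqrt(-4 + 382)) + (-8 + 30)) = -27230*((-191 + 8*sqrt(378)) + 22) = -27230*((-191 + 8*(3*sqrt(42))) + 22) = -27230*((-191 + 24*sqrt(42)) + 22) = -27230*(-169 + 24*sqrt(42)) = 4601870 - 653520*sqrt(42)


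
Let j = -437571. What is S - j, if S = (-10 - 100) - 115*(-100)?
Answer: 448961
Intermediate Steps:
S = 11390 (S = -110 + 11500 = 11390)
S - j = 11390 - 1*(-437571) = 11390 + 437571 = 448961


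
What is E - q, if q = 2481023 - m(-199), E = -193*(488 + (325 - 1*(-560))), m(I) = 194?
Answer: -2745818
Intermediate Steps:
E = -264989 (E = -193*(488 + (325 + 560)) = -193*(488 + 885) = -193*1373 = -264989)
q = 2480829 (q = 2481023 - 1*194 = 2481023 - 194 = 2480829)
E - q = -264989 - 1*2480829 = -264989 - 2480829 = -2745818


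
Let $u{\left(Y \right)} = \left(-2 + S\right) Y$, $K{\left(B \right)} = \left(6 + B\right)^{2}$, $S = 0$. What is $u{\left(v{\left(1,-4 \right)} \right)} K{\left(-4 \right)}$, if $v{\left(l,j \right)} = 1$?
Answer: $-8$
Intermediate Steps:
$u{\left(Y \right)} = - 2 Y$ ($u{\left(Y \right)} = \left(-2 + 0\right) Y = - 2 Y$)
$u{\left(v{\left(1,-4 \right)} \right)} K{\left(-4 \right)} = \left(-2\right) 1 \left(6 - 4\right)^{2} = - 2 \cdot 2^{2} = \left(-2\right) 4 = -8$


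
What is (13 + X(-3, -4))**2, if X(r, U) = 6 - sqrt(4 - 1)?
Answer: (19 - sqrt(3))**2 ≈ 298.18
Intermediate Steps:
X(r, U) = 6 - sqrt(3)
(13 + X(-3, -4))**2 = (13 + (6 - sqrt(3)))**2 = (19 - sqrt(3))**2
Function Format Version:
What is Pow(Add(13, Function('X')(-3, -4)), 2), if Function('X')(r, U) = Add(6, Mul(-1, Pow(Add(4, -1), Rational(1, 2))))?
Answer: Pow(Add(19, Mul(-1, Pow(3, Rational(1, 2)))), 2) ≈ 298.18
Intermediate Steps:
Function('X')(r, U) = Add(6, Mul(-1, Pow(3, Rational(1, 2))))
Pow(Add(13, Function('X')(-3, -4)), 2) = Pow(Add(13, Add(6, Mul(-1, Pow(3, Rational(1, 2))))), 2) = Pow(Add(19, Mul(-1, Pow(3, Rational(1, 2)))), 2)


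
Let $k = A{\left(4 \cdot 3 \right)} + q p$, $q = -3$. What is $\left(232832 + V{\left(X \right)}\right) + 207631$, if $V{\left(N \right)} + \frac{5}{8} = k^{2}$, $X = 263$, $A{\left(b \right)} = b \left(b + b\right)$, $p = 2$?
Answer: $\frac{4159891}{8} \approx 5.1999 \cdot 10^{5}$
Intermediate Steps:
$A{\left(b \right)} = 2 b^{2}$ ($A{\left(b \right)} = b 2 b = 2 b^{2}$)
$k = 282$ ($k = 2 \left(4 \cdot 3\right)^{2} - 6 = 2 \cdot 12^{2} - 6 = 2 \cdot 144 - 6 = 288 - 6 = 282$)
$V{\left(N \right)} = \frac{636187}{8}$ ($V{\left(N \right)} = - \frac{5}{8} + 282^{2} = - \frac{5}{8} + 79524 = \frac{636187}{8}$)
$\left(232832 + V{\left(X \right)}\right) + 207631 = \left(232832 + \frac{636187}{8}\right) + 207631 = \frac{2498843}{8} + 207631 = \frac{4159891}{8}$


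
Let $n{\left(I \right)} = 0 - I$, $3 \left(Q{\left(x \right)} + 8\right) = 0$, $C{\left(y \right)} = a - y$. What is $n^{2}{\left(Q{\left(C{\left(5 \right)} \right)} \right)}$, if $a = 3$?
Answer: $64$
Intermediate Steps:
$C{\left(y \right)} = 3 - y$
$Q{\left(x \right)} = -8$ ($Q{\left(x \right)} = -8 + \frac{1}{3} \cdot 0 = -8 + 0 = -8$)
$n{\left(I \right)} = - I$
$n^{2}{\left(Q{\left(C{\left(5 \right)} \right)} \right)} = \left(\left(-1\right) \left(-8\right)\right)^{2} = 8^{2} = 64$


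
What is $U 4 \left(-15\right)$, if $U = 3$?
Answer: $-180$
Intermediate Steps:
$U 4 \left(-15\right) = 3 \cdot 4 \left(-15\right) = 12 \left(-15\right) = -180$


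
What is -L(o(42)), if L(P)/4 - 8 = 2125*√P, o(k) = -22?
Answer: -32 - 8500*I*√22 ≈ -32.0 - 39869.0*I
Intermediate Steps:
L(P) = 32 + 8500*√P (L(P) = 32 + 4*(2125*√P) = 32 + 8500*√P)
-L(o(42)) = -(32 + 8500*√(-22)) = -(32 + 8500*(I*√22)) = -(32 + 8500*I*√22) = -32 - 8500*I*√22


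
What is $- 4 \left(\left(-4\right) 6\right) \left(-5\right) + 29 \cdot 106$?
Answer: $2594$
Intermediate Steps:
$- 4 \left(\left(-4\right) 6\right) \left(-5\right) + 29 \cdot 106 = \left(-4\right) \left(-24\right) \left(-5\right) + 3074 = 96 \left(-5\right) + 3074 = -480 + 3074 = 2594$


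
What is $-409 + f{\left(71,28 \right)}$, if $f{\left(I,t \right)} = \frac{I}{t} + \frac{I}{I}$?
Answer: $- \frac{11353}{28} \approx -405.46$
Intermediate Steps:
$f{\left(I,t \right)} = 1 + \frac{I}{t}$ ($f{\left(I,t \right)} = \frac{I}{t} + 1 = 1 + \frac{I}{t}$)
$-409 + f{\left(71,28 \right)} = -409 + \frac{71 + 28}{28} = -409 + \frac{1}{28} \cdot 99 = -409 + \frac{99}{28} = - \frac{11353}{28}$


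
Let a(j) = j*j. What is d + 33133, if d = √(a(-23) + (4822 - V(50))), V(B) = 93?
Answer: 33133 + √5258 ≈ 33206.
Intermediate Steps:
a(j) = j²
d = √5258 (d = √((-23)² + (4822 - 1*93)) = √(529 + (4822 - 93)) = √(529 + 4729) = √5258 ≈ 72.512)
d + 33133 = √5258 + 33133 = 33133 + √5258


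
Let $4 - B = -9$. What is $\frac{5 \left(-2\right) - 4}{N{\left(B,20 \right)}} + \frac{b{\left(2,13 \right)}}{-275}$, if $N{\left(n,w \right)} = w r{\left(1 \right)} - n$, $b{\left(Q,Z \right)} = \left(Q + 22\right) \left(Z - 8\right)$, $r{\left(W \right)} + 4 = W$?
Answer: $- \frac{982}{4015} \approx -0.24458$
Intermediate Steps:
$B = 13$ ($B = 4 - -9 = 4 + 9 = 13$)
$r{\left(W \right)} = -4 + W$
$b{\left(Q,Z \right)} = \left(-8 + Z\right) \left(22 + Q\right)$ ($b{\left(Q,Z \right)} = \left(22 + Q\right) \left(-8 + Z\right) = \left(-8 + Z\right) \left(22 + Q\right)$)
$N{\left(n,w \right)} = - n - 3 w$ ($N{\left(n,w \right)} = w \left(-4 + 1\right) - n = w \left(-3\right) - n = - 3 w - n = - n - 3 w$)
$\frac{5 \left(-2\right) - 4}{N{\left(B,20 \right)}} + \frac{b{\left(2,13 \right)}}{-275} = \frac{5 \left(-2\right) - 4}{\left(-1\right) 13 - 60} + \frac{-176 - 16 + 22 \cdot 13 + 2 \cdot 13}{-275} = \frac{-10 - 4}{-13 - 60} + \left(-176 - 16 + 286 + 26\right) \left(- \frac{1}{275}\right) = - \frac{14}{-73} + 120 \left(- \frac{1}{275}\right) = \left(-14\right) \left(- \frac{1}{73}\right) - \frac{24}{55} = \frac{14}{73} - \frac{24}{55} = - \frac{982}{4015}$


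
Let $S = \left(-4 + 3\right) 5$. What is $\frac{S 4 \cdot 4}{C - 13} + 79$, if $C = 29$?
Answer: $74$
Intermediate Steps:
$S = -5$ ($S = \left(-1\right) 5 = -5$)
$\frac{S 4 \cdot 4}{C - 13} + 79 = \frac{\left(-5\right) 4 \cdot 4}{29 - 13} + 79 = \frac{\left(-5\right) 16}{16} + 79 = \frac{1}{16} \left(-80\right) + 79 = -5 + 79 = 74$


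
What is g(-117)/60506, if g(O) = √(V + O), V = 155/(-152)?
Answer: I*√681682/4598456 ≈ 0.00017955*I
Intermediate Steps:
V = -155/152 (V = 155*(-1/152) = -155/152 ≈ -1.0197)
g(O) = √(-155/152 + O)
g(-117)/60506 = (√(-5890 + 5776*(-117))/76)/60506 = (√(-5890 - 675792)/76)*(1/60506) = (√(-681682)/76)*(1/60506) = ((I*√681682)/76)*(1/60506) = (I*√681682/76)*(1/60506) = I*√681682/4598456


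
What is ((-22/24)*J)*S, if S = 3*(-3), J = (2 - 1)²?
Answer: 33/4 ≈ 8.2500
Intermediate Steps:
J = 1 (J = 1² = 1)
S = -9
((-22/24)*J)*S = (-22/24*1)*(-9) = (-22*1/24*1)*(-9) = -11/12*1*(-9) = -11/12*(-9) = 33/4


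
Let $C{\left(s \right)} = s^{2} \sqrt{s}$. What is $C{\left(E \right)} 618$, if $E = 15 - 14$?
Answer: $618$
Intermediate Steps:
$E = 1$
$C{\left(s \right)} = s^{\frac{5}{2}}$
$C{\left(E \right)} 618 = 1^{\frac{5}{2}} \cdot 618 = 1 \cdot 618 = 618$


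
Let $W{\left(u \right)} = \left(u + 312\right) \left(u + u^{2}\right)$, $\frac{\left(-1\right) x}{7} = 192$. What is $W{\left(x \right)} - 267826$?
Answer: $-1863019570$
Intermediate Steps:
$x = -1344$ ($x = \left(-7\right) 192 = -1344$)
$W{\left(u \right)} = \left(312 + u\right) \left(u + u^{2}\right)$
$W{\left(x \right)} - 267826 = - 1344 \left(312 + \left(-1344\right)^{2} + 313 \left(-1344\right)\right) - 267826 = - 1344 \left(312 + 1806336 - 420672\right) - 267826 = \left(-1344\right) 1385976 - 267826 = -1862751744 - 267826 = -1863019570$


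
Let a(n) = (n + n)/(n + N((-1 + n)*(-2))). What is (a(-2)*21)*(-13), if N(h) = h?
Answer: 273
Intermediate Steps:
a(n) = 2*n/(2 - n) (a(n) = (n + n)/(n + (-1 + n)*(-2)) = (2*n)/(n + (2 - 2*n)) = (2*n)/(2 - n) = 2*n/(2 - n))
(a(-2)*21)*(-13) = ((2*(-2)/(2 - 1*(-2)))*21)*(-13) = ((2*(-2)/(2 + 2))*21)*(-13) = ((2*(-2)/4)*21)*(-13) = ((2*(-2)*(1/4))*21)*(-13) = -1*21*(-13) = -21*(-13) = 273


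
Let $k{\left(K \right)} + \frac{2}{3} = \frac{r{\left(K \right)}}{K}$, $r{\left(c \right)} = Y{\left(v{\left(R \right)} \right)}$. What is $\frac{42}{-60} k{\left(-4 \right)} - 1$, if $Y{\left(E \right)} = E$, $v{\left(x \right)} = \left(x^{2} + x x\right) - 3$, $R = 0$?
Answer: $- \frac{127}{120} \approx -1.0583$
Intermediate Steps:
$v{\left(x \right)} = -3 + 2 x^{2}$ ($v{\left(x \right)} = \left(x^{2} + x^{2}\right) - 3 = 2 x^{2} - 3 = -3 + 2 x^{2}$)
$r{\left(c \right)} = -3$ ($r{\left(c \right)} = -3 + 2 \cdot 0^{2} = -3 + 2 \cdot 0 = -3 + 0 = -3$)
$k{\left(K \right)} = - \frac{2}{3} - \frac{3}{K}$
$\frac{42}{-60} k{\left(-4 \right)} - 1 = \frac{42}{-60} \left(- \frac{2}{3} - \frac{3}{-4}\right) - 1 = 42 \left(- \frac{1}{60}\right) \left(- \frac{2}{3} - - \frac{3}{4}\right) - 1 = - \frac{7 \left(- \frac{2}{3} + \frac{3}{4}\right)}{10} - 1 = \left(- \frac{7}{10}\right) \frac{1}{12} - 1 = - \frac{7}{120} - 1 = - \frac{127}{120}$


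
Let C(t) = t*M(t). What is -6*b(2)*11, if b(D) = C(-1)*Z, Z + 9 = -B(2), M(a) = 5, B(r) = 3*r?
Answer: -4950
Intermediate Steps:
Z = -15 (Z = -9 - 3*2 = -9 - 1*6 = -9 - 6 = -15)
C(t) = 5*t (C(t) = t*5 = 5*t)
b(D) = 75 (b(D) = (5*(-1))*(-15) = -5*(-15) = 75)
-6*b(2)*11 = -6*75*11 = -450*11 = -4950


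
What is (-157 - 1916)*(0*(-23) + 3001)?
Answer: -6221073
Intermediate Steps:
(-157 - 1916)*(0*(-23) + 3001) = -2073*(0 + 3001) = -2073*3001 = -6221073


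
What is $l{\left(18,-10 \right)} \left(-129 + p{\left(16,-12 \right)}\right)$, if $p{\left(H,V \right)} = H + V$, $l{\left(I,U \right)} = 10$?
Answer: $-1250$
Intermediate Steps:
$l{\left(18,-10 \right)} \left(-129 + p{\left(16,-12 \right)}\right) = 10 \left(-129 + \left(16 - 12\right)\right) = 10 \left(-129 + 4\right) = 10 \left(-125\right) = -1250$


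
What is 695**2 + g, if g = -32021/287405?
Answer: 138823768104/287405 ≈ 4.8303e+5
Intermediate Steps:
g = -32021/287405 (g = -32021*1/287405 = -32021/287405 ≈ -0.11141)
695**2 + g = 695**2 - 32021/287405 = 483025 - 32021/287405 = 138823768104/287405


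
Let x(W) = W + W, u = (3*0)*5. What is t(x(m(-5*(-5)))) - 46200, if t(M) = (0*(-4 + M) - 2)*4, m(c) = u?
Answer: -46208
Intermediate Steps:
u = 0 (u = 0*5 = 0)
m(c) = 0
x(W) = 2*W
t(M) = -8 (t(M) = (0 - 2)*4 = -2*4 = -8)
t(x(m(-5*(-5)))) - 46200 = -8 - 46200 = -46208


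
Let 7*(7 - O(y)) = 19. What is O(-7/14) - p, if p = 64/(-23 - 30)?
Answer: 2038/371 ≈ 5.4933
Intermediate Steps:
O(y) = 30/7 (O(y) = 7 - 1/7*19 = 7 - 19/7 = 30/7)
p = -64/53 (p = 64/(-53) = 64*(-1/53) = -64/53 ≈ -1.2075)
O(-7/14) - p = 30/7 - 1*(-64/53) = 30/7 + 64/53 = 2038/371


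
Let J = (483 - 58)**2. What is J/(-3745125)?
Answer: -1445/29961 ≈ -0.048229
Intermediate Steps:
J = 180625 (J = 425**2 = 180625)
J/(-3745125) = 180625/(-3745125) = 180625*(-1/3745125) = -1445/29961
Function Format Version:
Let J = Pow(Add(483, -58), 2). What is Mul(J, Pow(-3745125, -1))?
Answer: Rational(-1445, 29961) ≈ -0.048229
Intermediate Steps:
J = 180625 (J = Pow(425, 2) = 180625)
Mul(J, Pow(-3745125, -1)) = Mul(180625, Pow(-3745125, -1)) = Mul(180625, Rational(-1, 3745125)) = Rational(-1445, 29961)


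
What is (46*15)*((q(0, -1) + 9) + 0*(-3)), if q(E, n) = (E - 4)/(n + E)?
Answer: 8970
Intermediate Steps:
q(E, n) = (-4 + E)/(E + n)
(46*15)*((q(0, -1) + 9) + 0*(-3)) = (46*15)*(((-4 + 0)/(0 - 1) + 9) + 0*(-3)) = 690*((-4/(-1) + 9) + 0) = 690*((-1*(-4) + 9) + 0) = 690*((4 + 9) + 0) = 690*(13 + 0) = 690*13 = 8970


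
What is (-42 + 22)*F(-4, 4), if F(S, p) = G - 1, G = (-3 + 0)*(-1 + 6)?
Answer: 320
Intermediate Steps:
G = -15 (G = -3*5 = -15)
F(S, p) = -16 (F(S, p) = -15 - 1 = -16)
(-42 + 22)*F(-4, 4) = (-42 + 22)*(-16) = -20*(-16) = 320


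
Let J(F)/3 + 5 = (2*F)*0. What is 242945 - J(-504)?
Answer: 242960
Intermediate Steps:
J(F) = -15 (J(F) = -15 + 3*((2*F)*0) = -15 + 3*0 = -15 + 0 = -15)
242945 - J(-504) = 242945 - 1*(-15) = 242945 + 15 = 242960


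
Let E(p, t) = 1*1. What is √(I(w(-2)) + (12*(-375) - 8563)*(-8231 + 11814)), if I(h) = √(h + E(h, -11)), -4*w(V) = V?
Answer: √(-187218916 + 2*√6)/2 ≈ 6841.4*I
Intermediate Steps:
E(p, t) = 1
w(V) = -V/4
I(h) = √(1 + h) (I(h) = √(h + 1) = √(1 + h))
√(I(w(-2)) + (12*(-375) - 8563)*(-8231 + 11814)) = √(√(1 - ¼*(-2)) + (12*(-375) - 8563)*(-8231 + 11814)) = √(√(1 + ½) + (-4500 - 8563)*3583) = √(√(3/2) - 13063*3583) = √(√6/2 - 46804729) = √(-46804729 + √6/2)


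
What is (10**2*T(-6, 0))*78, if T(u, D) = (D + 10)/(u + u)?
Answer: -6500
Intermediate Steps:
T(u, D) = (10 + D)/(2*u) (T(u, D) = (10 + D)/((2*u)) = (10 + D)*(1/(2*u)) = (10 + D)/(2*u))
(10**2*T(-6, 0))*78 = (10**2*((1/2)*(10 + 0)/(-6)))*78 = (100*((1/2)*(-1/6)*10))*78 = (100*(-5/6))*78 = -250/3*78 = -6500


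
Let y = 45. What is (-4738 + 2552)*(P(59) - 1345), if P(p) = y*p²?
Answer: -339485800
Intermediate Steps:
P(p) = 45*p²
(-4738 + 2552)*(P(59) - 1345) = (-4738 + 2552)*(45*59² - 1345) = -2186*(45*3481 - 1345) = -2186*(156645 - 1345) = -2186*155300 = -339485800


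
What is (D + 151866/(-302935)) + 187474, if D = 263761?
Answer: 136694722859/302935 ≈ 4.5123e+5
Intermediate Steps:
(D + 151866/(-302935)) + 187474 = (263761 + 151866/(-302935)) + 187474 = (263761 + 151866*(-1/302935)) + 187474 = (263761 - 151866/302935) + 187474 = 79902286669/302935 + 187474 = 136694722859/302935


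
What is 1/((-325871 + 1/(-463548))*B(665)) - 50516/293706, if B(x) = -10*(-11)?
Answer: -209846699917466932/1220073340113516735 ≈ -0.17200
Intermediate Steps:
B(x) = 110
1/((-325871 + 1/(-463548))*B(665)) - 50516/293706 = 1/(-325871 + 1/(-463548)*110) - 50516/293706 = (1/110)/(-325871 - 1/463548) - 50516*1/293706 = (1/110)/(-151056850309/463548) - 25258/146853 = -463548/151056850309*1/110 - 25258/146853 = -231774/8308126766995 - 25258/146853 = -209846699917466932/1220073340113516735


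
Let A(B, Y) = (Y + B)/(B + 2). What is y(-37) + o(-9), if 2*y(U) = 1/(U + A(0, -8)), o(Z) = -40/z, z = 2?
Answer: -1641/82 ≈ -20.012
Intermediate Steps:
A(B, Y) = (B + Y)/(2 + B)
o(Z) = -20 (o(Z) = -40/2 = -40*1/2 = -20)
y(U) = 1/(2*(-4 + U)) (y(U) = 1/(2*(U + (0 - 8)/(2 + 0))) = 1/(2*(U - 8/2)) = 1/(2*(U + (1/2)*(-8))) = 1/(2*(U - 4)) = 1/(2*(-4 + U)))
y(-37) + o(-9) = 1/(2*(-4 - 37)) - 20 = (1/2)/(-41) - 20 = (1/2)*(-1/41) - 20 = -1/82 - 20 = -1641/82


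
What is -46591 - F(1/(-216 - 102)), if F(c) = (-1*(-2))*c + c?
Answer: -4938645/106 ≈ -46591.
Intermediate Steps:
F(c) = 3*c (F(c) = 2*c + c = 3*c)
-46591 - F(1/(-216 - 102)) = -46591 - 3/(-216 - 102) = -46591 - 3/(-318) = -46591 - 3*(-1)/318 = -46591 - 1*(-1/106) = -46591 + 1/106 = -4938645/106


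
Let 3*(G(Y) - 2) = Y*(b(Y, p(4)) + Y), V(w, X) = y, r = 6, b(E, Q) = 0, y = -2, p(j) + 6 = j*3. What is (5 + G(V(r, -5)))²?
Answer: 625/9 ≈ 69.444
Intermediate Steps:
p(j) = -6 + 3*j (p(j) = -6 + j*3 = -6 + 3*j)
V(w, X) = -2
G(Y) = 2 + Y²/3 (G(Y) = 2 + (Y*(0 + Y))/3 = 2 + (Y*Y)/3 = 2 + Y²/3)
(5 + G(V(r, -5)))² = (5 + (2 + (⅓)*(-2)²))² = (5 + (2 + (⅓)*4))² = (5 + (2 + 4/3))² = (5 + 10/3)² = (25/3)² = 625/9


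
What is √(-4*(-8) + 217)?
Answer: √249 ≈ 15.780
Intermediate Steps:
√(-4*(-8) + 217) = √(32 + 217) = √249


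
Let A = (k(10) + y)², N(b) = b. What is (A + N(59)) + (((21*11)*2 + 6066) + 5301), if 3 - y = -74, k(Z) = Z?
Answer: 19457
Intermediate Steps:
y = 77 (y = 3 - 1*(-74) = 3 + 74 = 77)
A = 7569 (A = (10 + 77)² = 87² = 7569)
(A + N(59)) + (((21*11)*2 + 6066) + 5301) = (7569 + 59) + (((21*11)*2 + 6066) + 5301) = 7628 + ((231*2 + 6066) + 5301) = 7628 + ((462 + 6066) + 5301) = 7628 + (6528 + 5301) = 7628 + 11829 = 19457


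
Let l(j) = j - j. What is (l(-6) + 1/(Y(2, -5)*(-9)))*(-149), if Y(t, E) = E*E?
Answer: 149/225 ≈ 0.66222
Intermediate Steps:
Y(t, E) = E²
l(j) = 0
(l(-6) + 1/(Y(2, -5)*(-9)))*(-149) = (0 + 1/((-5)²*(-9)))*(-149) = (0 + 1/(25*(-9)))*(-149) = (0 + 1/(-225))*(-149) = (0 - 1/225)*(-149) = -1/225*(-149) = 149/225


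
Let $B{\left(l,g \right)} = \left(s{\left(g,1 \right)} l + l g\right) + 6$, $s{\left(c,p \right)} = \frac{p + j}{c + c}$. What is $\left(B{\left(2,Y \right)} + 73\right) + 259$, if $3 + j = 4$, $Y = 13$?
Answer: $\frac{4734}{13} \approx 364.15$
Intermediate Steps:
$j = 1$ ($j = -3 + 4 = 1$)
$s{\left(c,p \right)} = \frac{1 + p}{2 c}$ ($s{\left(c,p \right)} = \frac{p + 1}{c + c} = \frac{1 + p}{2 c}$)
$B{\left(l,g \right)} = 6 + g l + \frac{l}{g}$ ($B{\left(l,g \right)} = \left(\frac{1 + 1}{2 g} l + l g\right) + 6 = \left(\frac{1}{2} \frac{1}{g} 2 l + g l\right) + 6 = \left(\frac{l}{g} + g l\right) + 6 = \left(g l + \frac{l}{g}\right) + 6 = 6 + g l + \frac{l}{g}$)
$\left(B{\left(2,Y \right)} + 73\right) + 259 = \left(\left(6 + 13 \cdot 2 + \frac{2}{13}\right) + 73\right) + 259 = \left(\left(6 + 26 + 2 \cdot \frac{1}{13}\right) + 73\right) + 259 = \left(\left(6 + 26 + \frac{2}{13}\right) + 73\right) + 259 = \left(\frac{418}{13} + 73\right) + 259 = \frac{1367}{13} + 259 = \frac{4734}{13}$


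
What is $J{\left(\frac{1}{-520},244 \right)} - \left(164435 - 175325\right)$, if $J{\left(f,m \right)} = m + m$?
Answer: $11378$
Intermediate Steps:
$J{\left(f,m \right)} = 2 m$
$J{\left(\frac{1}{-520},244 \right)} - \left(164435 - 175325\right) = 2 \cdot 244 - \left(164435 - 175325\right) = 488 - \left(164435 - 175325\right) = 488 - -10890 = 488 + 10890 = 11378$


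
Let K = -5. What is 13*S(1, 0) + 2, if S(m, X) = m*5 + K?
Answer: 2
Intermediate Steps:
S(m, X) = -5 + 5*m (S(m, X) = m*5 - 5 = 5*m - 5 = -5 + 5*m)
13*S(1, 0) + 2 = 13*(-5 + 5*1) + 2 = 13*(-5 + 5) + 2 = 13*0 + 2 = 0 + 2 = 2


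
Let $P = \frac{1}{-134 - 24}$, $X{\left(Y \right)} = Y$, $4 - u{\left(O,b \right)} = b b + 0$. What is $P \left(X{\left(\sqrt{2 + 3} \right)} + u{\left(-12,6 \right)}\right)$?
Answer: $\frac{16}{79} - \frac{\sqrt{5}}{158} \approx 0.18838$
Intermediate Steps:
$u{\left(O,b \right)} = 4 - b^{2}$ ($u{\left(O,b \right)} = 4 - \left(b b + 0\right) = 4 - \left(b^{2} + 0\right) = 4 - b^{2}$)
$P = - \frac{1}{158}$ ($P = \frac{1}{-158} = - \frac{1}{158} \approx -0.0063291$)
$P \left(X{\left(\sqrt{2 + 3} \right)} + u{\left(-12,6 \right)}\right) = - \frac{\sqrt{2 + 3} + \left(4 - 6^{2}\right)}{158} = - \frac{\sqrt{5} + \left(4 - 36\right)}{158} = - \frac{\sqrt{5} - 32}{158} = - \frac{-32 + \sqrt{5}}{158} = \frac{16}{79} - \frac{\sqrt{5}}{158}$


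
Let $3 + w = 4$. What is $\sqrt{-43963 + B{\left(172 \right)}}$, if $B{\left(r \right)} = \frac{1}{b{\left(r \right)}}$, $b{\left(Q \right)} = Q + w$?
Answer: $\frac{i \sqrt{1315768454}}{173} \approx 209.67 i$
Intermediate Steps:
$w = 1$ ($w = -3 + 4 = 1$)
$b{\left(Q \right)} = 1 + Q$ ($b{\left(Q \right)} = Q + 1 = 1 + Q$)
$B{\left(r \right)} = \frac{1}{1 + r}$
$\sqrt{-43963 + B{\left(172 \right)}} = \sqrt{-43963 + \frac{1}{1 + 172}} = \sqrt{-43963 + \frac{1}{173}} = \sqrt{- \frac{7605598}{173}} = \frac{i \sqrt{1315768454}}{173}$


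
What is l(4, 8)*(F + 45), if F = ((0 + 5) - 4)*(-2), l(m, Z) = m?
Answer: 172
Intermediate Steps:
F = -2 (F = (5 - 4)*(-2) = 1*(-2) = -2)
l(4, 8)*(F + 45) = 4*(-2 + 45) = 4*43 = 172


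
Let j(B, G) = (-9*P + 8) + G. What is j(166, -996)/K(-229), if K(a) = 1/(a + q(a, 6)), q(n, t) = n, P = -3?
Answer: 440138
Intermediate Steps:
K(a) = 1/(2*a) (K(a) = 1/(a + a) = 1/(2*a))
j(B, G) = 35 + G (j(B, G) = (-9*(-3) + 8) + G = (27 + 8) + G = 35 + G)
j(166, -996)/K(-229) = (35 - 996)/(((½)/(-229))) = -961/((½)*(-1/229)) = -961/(-1/458) = -961*(-458) = 440138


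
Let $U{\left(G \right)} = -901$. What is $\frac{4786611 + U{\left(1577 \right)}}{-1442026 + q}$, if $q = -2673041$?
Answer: $- \frac{4785710}{4115067} \approx -1.163$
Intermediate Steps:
$\frac{4786611 + U{\left(1577 \right)}}{-1442026 + q} = \frac{4786611 - 901}{-1442026 - 2673041} = \frac{4785710}{-4115067} = 4785710 \left(- \frac{1}{4115067}\right) = - \frac{4785710}{4115067}$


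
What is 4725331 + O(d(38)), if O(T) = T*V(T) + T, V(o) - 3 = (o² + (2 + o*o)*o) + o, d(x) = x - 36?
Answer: 4725375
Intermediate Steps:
d(x) = -36 + x
V(o) = 3 + o + o² + o*(2 + o²) (V(o) = 3 + ((o² + (2 + o*o)*o) + o) = 3 + ((o² + (2 + o²)*o) + o) = 3 + ((o² + o*(2 + o²)) + o) = 3 + (o + o² + o*(2 + o²)) = 3 + o + o² + o*(2 + o²))
O(T) = T + T*(3 + T² + T³ + 3*T) (O(T) = T*(3 + T² + T³ + 3*T) + T = T + T*(3 + T² + T³ + 3*T))
4725331 + O(d(38)) = 4725331 + (-36 + 38)*(4 + (-36 + 38)² + (-36 + 38)³ + 3*(-36 + 38)) = 4725331 + 2*(4 + 2² + 2³ + 3*2) = 4725331 + 2*(4 + 4 + 8 + 6) = 4725331 + 2*22 = 4725331 + 44 = 4725375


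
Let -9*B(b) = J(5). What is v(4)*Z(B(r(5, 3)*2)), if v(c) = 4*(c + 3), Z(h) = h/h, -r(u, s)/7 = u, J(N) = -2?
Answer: 28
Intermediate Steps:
r(u, s) = -7*u
B(b) = 2/9 (B(b) = -⅑*(-2) = 2/9)
Z(h) = 1
v(c) = 12 + 4*c (v(c) = 4*(3 + c) = 12 + 4*c)
v(4)*Z(B(r(5, 3)*2)) = (12 + 4*4)*1 = (12 + 16)*1 = 28*1 = 28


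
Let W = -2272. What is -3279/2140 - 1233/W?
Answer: -1202817/1215520 ≈ -0.98955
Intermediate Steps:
-3279/2140 - 1233/W = -3279/2140 - 1233/(-2272) = -3279*1/2140 - 1233*(-1/2272) = -3279/2140 + 1233/2272 = -1202817/1215520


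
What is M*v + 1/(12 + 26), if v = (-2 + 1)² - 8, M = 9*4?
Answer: -9575/38 ≈ -251.97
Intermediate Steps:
M = 36
v = -7 (v = (-1)² - 8 = 1 - 8 = -7)
M*v + 1/(12 + 26) = 36*(-7) + 1/(12 + 26) = -252 + 1/38 = -9575/38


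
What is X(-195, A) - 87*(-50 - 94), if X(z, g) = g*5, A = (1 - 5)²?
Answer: 12608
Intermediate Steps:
A = 16 (A = (-4)² = 16)
X(z, g) = 5*g
X(-195, A) - 87*(-50 - 94) = 5*16 - 87*(-50 - 94) = 80 - 87*(-144) = 80 - 1*(-12528) = 80 + 12528 = 12608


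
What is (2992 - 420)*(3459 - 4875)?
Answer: -3641952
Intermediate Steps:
(2992 - 420)*(3459 - 4875) = 2572*(-1416) = -3641952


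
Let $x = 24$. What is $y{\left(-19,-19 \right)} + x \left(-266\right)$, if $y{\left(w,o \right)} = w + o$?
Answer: $-6422$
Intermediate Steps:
$y{\left(w,o \right)} = o + w$
$y{\left(-19,-19 \right)} + x \left(-266\right) = \left(-19 - 19\right) + 24 \left(-266\right) = -38 - 6384 = -6422$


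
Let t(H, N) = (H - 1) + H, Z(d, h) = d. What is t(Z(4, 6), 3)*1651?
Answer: 11557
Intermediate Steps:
t(H, N) = -1 + 2*H (t(H, N) = (-1 + H) + H = -1 + 2*H)
t(Z(4, 6), 3)*1651 = (-1 + 2*4)*1651 = (-1 + 8)*1651 = 7*1651 = 11557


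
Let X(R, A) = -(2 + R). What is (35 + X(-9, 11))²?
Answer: 1764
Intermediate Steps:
X(R, A) = -2 - R
(35 + X(-9, 11))² = (35 + (-2 - 1*(-9)))² = (35 + (-2 + 9))² = (35 + 7)² = 42² = 1764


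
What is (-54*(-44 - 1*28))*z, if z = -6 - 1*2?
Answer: -31104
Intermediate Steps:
z = -8 (z = -6 - 2 = -8)
(-54*(-44 - 1*28))*z = -54*(-44 - 1*28)*(-8) = -54*(-44 - 28)*(-8) = -54*(-72)*(-8) = 3888*(-8) = -31104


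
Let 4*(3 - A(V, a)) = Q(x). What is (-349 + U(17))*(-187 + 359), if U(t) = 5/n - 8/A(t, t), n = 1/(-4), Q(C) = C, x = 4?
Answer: -64156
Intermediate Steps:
A(V, a) = 2 (A(V, a) = 3 - ¼*4 = 3 - 1 = 2)
n = -¼ ≈ -0.25000
U(t) = -24 (U(t) = 5/(-¼) - 8/2 = 5*(-4) - 8*½ = -20 - 4 = -24)
(-349 + U(17))*(-187 + 359) = (-349 - 24)*(-187 + 359) = -373*172 = -64156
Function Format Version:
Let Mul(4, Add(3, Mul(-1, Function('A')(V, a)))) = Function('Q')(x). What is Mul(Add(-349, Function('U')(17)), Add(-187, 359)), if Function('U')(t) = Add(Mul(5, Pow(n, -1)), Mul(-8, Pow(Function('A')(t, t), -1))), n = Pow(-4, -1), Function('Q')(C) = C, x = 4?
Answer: -64156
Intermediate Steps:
Function('A')(V, a) = 2 (Function('A')(V, a) = Add(3, Mul(Rational(-1, 4), 4)) = Add(3, -1) = 2)
n = Rational(-1, 4) ≈ -0.25000
Function('U')(t) = -24 (Function('U')(t) = Add(Mul(5, Pow(Rational(-1, 4), -1)), Mul(-8, Pow(2, -1))) = Add(Mul(5, -4), Mul(-8, Rational(1, 2))) = Add(-20, -4) = -24)
Mul(Add(-349, Function('U')(17)), Add(-187, 359)) = Mul(Add(-349, -24), Add(-187, 359)) = Mul(-373, 172) = -64156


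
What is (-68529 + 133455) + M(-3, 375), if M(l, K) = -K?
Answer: 64551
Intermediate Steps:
(-68529 + 133455) + M(-3, 375) = (-68529 + 133455) - 1*375 = 64926 - 375 = 64551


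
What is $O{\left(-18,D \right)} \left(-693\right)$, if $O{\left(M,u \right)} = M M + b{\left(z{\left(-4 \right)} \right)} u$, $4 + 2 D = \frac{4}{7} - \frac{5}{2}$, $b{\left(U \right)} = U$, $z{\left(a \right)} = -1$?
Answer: $- \frac{906345}{4} \approx -2.2659 \cdot 10^{5}$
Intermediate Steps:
$D = - \frac{83}{28}$ ($D = -2 + \frac{\frac{4}{7} - \frac{5}{2}}{2} = -2 + \frac{1}{2} \left(- \frac{27}{14}\right) = -2 - \frac{27}{28} = - \frac{83}{28} \approx -2.9643$)
$O{\left(M,u \right)} = M^{2} - u$ ($O{\left(M,u \right)} = M M - u = M^{2} - u$)
$O{\left(-18,D \right)} \left(-693\right) = \left(\left(-18\right)^{2} - - \frac{83}{28}\right) \left(-693\right) = \left(324 + \frac{83}{28}\right) \left(-693\right) = \frac{9155}{28} \left(-693\right) = - \frac{906345}{4}$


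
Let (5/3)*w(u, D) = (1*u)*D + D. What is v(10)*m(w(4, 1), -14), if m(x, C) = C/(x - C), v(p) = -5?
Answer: 70/17 ≈ 4.1176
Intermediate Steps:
w(u, D) = 3*D/5 + 3*D*u/5 (w(u, D) = 3*((1*u)*D + D)/5 = 3*(u*D + D)/5 = 3*(D*u + D)/5 = 3*(D + D*u)/5 = 3*D/5 + 3*D*u/5)
v(10)*m(w(4, 1), -14) = -(-70)/((3/5)*1*(1 + 4) - 1*(-14)) = -(-70)/((3/5)*1*5 + 14) = -(-70)/(3 + 14) = -(-70)/17 = -5*(-14/17) = 70/17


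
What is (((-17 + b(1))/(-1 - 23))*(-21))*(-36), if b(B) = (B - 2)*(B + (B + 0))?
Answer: 1197/2 ≈ 598.50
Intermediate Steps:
b(B) = 2*B*(-2 + B) (b(B) = (-2 + B)*(B + B) = (-2 + B)*(2*B) = 2*B*(-2 + B))
(((-17 + b(1))/(-1 - 23))*(-21))*(-36) = (((-17 + 2*1*(-2 + 1))/(-1 - 23))*(-21))*(-36) = (((-17 + 2*1*(-1))/(-24))*(-21))*(-36) = (((-17 - 2)*(-1/24))*(-21))*(-36) = (-19*(-1/24)*(-21))*(-36) = ((19/24)*(-21))*(-36) = -133/8*(-36) = 1197/2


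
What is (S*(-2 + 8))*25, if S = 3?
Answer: 450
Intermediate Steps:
(S*(-2 + 8))*25 = (3*(-2 + 8))*25 = (3*6)*25 = 18*25 = 450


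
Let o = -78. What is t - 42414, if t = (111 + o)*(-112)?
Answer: -46110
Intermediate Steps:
t = -3696 (t = (111 - 78)*(-112) = 33*(-112) = -3696)
t - 42414 = -3696 - 42414 = -46110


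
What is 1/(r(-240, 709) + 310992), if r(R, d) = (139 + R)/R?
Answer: 240/74638181 ≈ 3.2155e-6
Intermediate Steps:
r(R, d) = (139 + R)/R
1/(r(-240, 709) + 310992) = 1/((139 - 240)/(-240) + 310992) = 1/(-1/240*(-101) + 310992) = 1/(101/240 + 310992) = 1/(74638181/240) = 240/74638181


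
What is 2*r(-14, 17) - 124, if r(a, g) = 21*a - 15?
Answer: -742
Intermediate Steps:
r(a, g) = -15 + 21*a
2*r(-14, 17) - 124 = 2*(-15 + 21*(-14)) - 124 = 2*(-15 - 294) - 124 = 2*(-309) - 124 = -618 - 124 = -742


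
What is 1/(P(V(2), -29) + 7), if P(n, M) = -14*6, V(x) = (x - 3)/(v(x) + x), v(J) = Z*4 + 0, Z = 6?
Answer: -1/77 ≈ -0.012987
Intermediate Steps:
v(J) = 24 (v(J) = 6*4 + 0 = 24 + 0 = 24)
V(x) = (-3 + x)/(24 + x) (V(x) = (x - 3)/(24 + x) = (-3 + x)/(24 + x))
P(n, M) = -84
1/(P(V(2), -29) + 7) = 1/(-84 + 7) = 1/(-77) = -1/77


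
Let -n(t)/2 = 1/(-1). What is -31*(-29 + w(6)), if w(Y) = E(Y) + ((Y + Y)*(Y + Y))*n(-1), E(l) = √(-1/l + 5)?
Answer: -8029 - 31*√174/6 ≈ -8097.2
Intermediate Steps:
E(l) = √(5 - 1/l)
n(t) = 2 (n(t) = -2/(-1) = -2*(-1) = 2)
w(Y) = √(5 - 1/Y) + 8*Y² (w(Y) = √(5 - 1/Y) + ((Y + Y)*(Y + Y))*2 = √(5 - 1/Y) + ((2*Y)*(2*Y))*2 = √(5 - 1/Y) + (4*Y²)*2 = √(5 - 1/Y) + 8*Y²)
-31*(-29 + w(6)) = -31*(-29 + (√(5 - 1/6) + 8*6²)) = -31*(-29 + (√(5 - 1*⅙) + 8*36)) = -31*(-29 + (√(5 - ⅙) + 288)) = -31*(-29 + (√(29/6) + 288)) = -31*(-29 + (√174/6 + 288)) = -31*(-29 + (288 + √174/6)) = -31*(259 + √174/6) = -8029 - 31*√174/6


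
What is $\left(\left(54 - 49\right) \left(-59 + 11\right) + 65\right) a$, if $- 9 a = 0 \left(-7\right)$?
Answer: $0$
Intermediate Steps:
$a = 0$ ($a = - \frac{0 \left(-7\right)}{9} = \left(- \frac{1}{9}\right) 0 = 0$)
$\left(\left(54 - 49\right) \left(-59 + 11\right) + 65\right) a = \left(\left(54 - 49\right) \left(-59 + 11\right) + 65\right) 0 = \left(5 \left(-48\right) + 65\right) 0 = \left(-240 + 65\right) 0 = \left(-175\right) 0 = 0$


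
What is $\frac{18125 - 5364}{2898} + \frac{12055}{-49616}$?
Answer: $\frac{42729599}{10270512} \approx 4.1604$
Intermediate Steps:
$\frac{18125 - 5364}{2898} + \frac{12055}{-49616} = 12761 \cdot \frac{1}{2898} + 12055 \left(- \frac{1}{49616}\right) = \frac{1823}{414} - \frac{12055}{49616} = \frac{42729599}{10270512}$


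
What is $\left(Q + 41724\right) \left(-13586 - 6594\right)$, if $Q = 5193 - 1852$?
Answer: $-909411700$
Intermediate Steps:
$Q = 3341$ ($Q = 5193 - 1852 = 3341$)
$\left(Q + 41724\right) \left(-13586 - 6594\right) = \left(3341 + 41724\right) \left(-13586 - 6594\right) = 45065 \left(-20180\right) = -909411700$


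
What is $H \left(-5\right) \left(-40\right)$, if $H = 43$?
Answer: $8600$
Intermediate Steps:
$H \left(-5\right) \left(-40\right) = 43 \left(-5\right) \left(-40\right) = \left(-215\right) \left(-40\right) = 8600$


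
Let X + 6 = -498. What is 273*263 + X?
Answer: 71295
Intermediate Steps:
X = -504 (X = -6 - 498 = -504)
273*263 + X = 273*263 - 504 = 71799 - 504 = 71295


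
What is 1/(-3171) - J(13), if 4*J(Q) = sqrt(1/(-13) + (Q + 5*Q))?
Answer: -1/3171 - sqrt(13169)/52 ≈ -2.2072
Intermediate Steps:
J(Q) = sqrt(-1/13 + 6*Q)/4 (J(Q) = sqrt(1/(-13) + (Q + 5*Q))/4 = sqrt(-1/13 + 6*Q)/4)
1/(-3171) - J(13) = 1/(-3171) - sqrt(-13 + 1014*13)/52 = -1/3171 - sqrt(-13 + 13182)/52 = -1/3171 - sqrt(13169)/52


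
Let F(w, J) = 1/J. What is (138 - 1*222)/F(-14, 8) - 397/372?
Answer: -250381/372 ≈ -673.07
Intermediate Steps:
(138 - 1*222)/F(-14, 8) - 397/372 = (138 - 1*222)/(1/8) - 397/372 = (138 - 222)/(1/8) - 397*1/372 = -84*8 - 397/372 = -672 - 397/372 = -250381/372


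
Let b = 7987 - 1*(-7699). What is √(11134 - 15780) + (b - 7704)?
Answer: 7982 + I*√4646 ≈ 7982.0 + 68.162*I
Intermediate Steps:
b = 15686 (b = 7987 + 7699 = 15686)
√(11134 - 15780) + (b - 7704) = √(11134 - 15780) + (15686 - 7704) = √(-4646) + 7982 = I*√4646 + 7982 = 7982 + I*√4646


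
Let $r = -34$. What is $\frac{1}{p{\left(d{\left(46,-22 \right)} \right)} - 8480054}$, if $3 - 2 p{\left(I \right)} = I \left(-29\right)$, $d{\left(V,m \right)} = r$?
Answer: $- \frac{2}{16961091} \approx -1.1792 \cdot 10^{-7}$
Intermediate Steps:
$d{\left(V,m \right)} = -34$
$p{\left(I \right)} = \frac{3}{2} + \frac{29 I}{2}$ ($p{\left(I \right)} = \frac{3}{2} - \frac{I \left(-29\right)}{2} = \frac{3}{2} - \frac{\left(-29\right) I}{2} = \frac{3}{2} + \frac{29 I}{2}$)
$\frac{1}{p{\left(d{\left(46,-22 \right)} \right)} - 8480054} = \frac{1}{\left(\frac{3}{2} + \frac{29}{2} \left(-34\right)\right) - 8480054} = \frac{1}{\left(\frac{3}{2} - 493\right) - 8480054} = \frac{1}{- \frac{983}{2} - 8480054} = \frac{1}{- \frac{16961091}{2}} = - \frac{2}{16961091}$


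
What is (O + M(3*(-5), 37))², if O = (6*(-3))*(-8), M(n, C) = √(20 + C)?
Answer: (144 + √57)² ≈ 22967.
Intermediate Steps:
O = 144 (O = -18*(-8) = 144)
(O + M(3*(-5), 37))² = (144 + √(20 + 37))² = (144 + √57)²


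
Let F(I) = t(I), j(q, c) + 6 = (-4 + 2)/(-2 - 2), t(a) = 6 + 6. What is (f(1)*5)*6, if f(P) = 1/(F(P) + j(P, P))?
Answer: 60/13 ≈ 4.6154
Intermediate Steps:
t(a) = 12
j(q, c) = -11/2 (j(q, c) = -6 + (-4 + 2)/(-2 - 2) = -6 - 2/(-4) = -6 - 2*(-¼) = -6 + ½ = -11/2)
F(I) = 12
f(P) = 2/13 (f(P) = 1/(12 - 11/2) = 1/(13/2) = 2/13)
(f(1)*5)*6 = ((2/13)*5)*6 = (10/13)*6 = 60/13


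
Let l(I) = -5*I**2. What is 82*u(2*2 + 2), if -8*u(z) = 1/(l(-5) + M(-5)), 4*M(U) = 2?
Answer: 41/498 ≈ 0.082329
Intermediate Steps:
M(U) = 1/2 (M(U) = (1/4)*2 = 1/2)
u(z) = 1/996 (u(z) = -1/(8*(-5*(-5)**2 + 1/2)) = -1/(8*(-5*25 + 1/2)) = -1/(8*(-125 + 1/2)) = -1/(8*(-249/2)) = -1/8*(-2/249) = 1/996)
82*u(2*2 + 2) = 82*(1/996) = 41/498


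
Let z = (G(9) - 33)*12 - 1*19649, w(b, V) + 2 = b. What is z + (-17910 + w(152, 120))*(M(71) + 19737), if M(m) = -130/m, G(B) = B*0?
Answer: -24886681915/71 ≈ -3.5052e+8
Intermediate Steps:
G(B) = 0
w(b, V) = -2 + b
z = -20045 (z = (0 - 33)*12 - 1*19649 = -33*12 - 19649 = -396 - 19649 = -20045)
z + (-17910 + w(152, 120))*(M(71) + 19737) = -20045 + (-17910 + (-2 + 152))*(-130/71 + 19737) = -20045 + (-17910 + 150)*(-130*1/71 + 19737) = -20045 - 17760*(-130/71 + 19737) = -20045 - 17760*1401197/71 = -20045 - 24885258720/71 = -24886681915/71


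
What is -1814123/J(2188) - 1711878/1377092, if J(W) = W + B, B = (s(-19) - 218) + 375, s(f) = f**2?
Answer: -312855826523/465801369 ≈ -671.65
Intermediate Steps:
B = 518 (B = ((-19)**2 - 218) + 375 = (361 - 218) + 375 = 143 + 375 = 518)
J(W) = 518 + W (J(W) = W + 518 = 518 + W)
-1814123/J(2188) - 1711878/1377092 = -1814123/(518 + 2188) - 1711878/1377092 = -1814123/2706 - 1711878*1/1377092 = -1814123*1/2706 - 855939/688546 = -1814123/2706 - 855939/688546 = -312855826523/465801369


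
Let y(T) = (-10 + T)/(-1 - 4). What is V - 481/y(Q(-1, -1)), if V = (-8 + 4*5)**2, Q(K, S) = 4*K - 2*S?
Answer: -677/12 ≈ -56.417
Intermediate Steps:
Q(K, S) = -2*S + 4*K
y(T) = 2 - T/5 (y(T) = (-10 + T)/(-5) = (-10 + T)*(-1/5) = 2 - T/5)
V = 144 (V = (-8 + 20)**2 = 12**2 = 144)
V - 481/y(Q(-1, -1)) = 144 - 481/(2 - (-2*(-1) + 4*(-1))/5) = 144 - 481/(2 - (2 - 4)/5) = 144 - 481/(2 - 1/5*(-2)) = 144 - 481/(2 + 2/5) = 144 - 481/12/5 = 144 - 481*5/12 = 144 - 2405/12 = -677/12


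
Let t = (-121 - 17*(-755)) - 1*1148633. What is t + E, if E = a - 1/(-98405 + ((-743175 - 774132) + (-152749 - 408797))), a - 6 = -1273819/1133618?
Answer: -700909806549771764/617044714861 ≈ -1.1359e+6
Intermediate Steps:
a = 5527889/1133618 (a = 6 - 1273819/1133618 = 5527889/1133618 ≈ 4.8763)
t = -1135919 (t = (-121 + 12835) - 1148633 = 12714 - 1148633 = -1135919)
E = 3008910420495/617044714861 (E = 5527889/1133618 - 1/(-98405 + ((-743175 - 774132) + (-152749 - 408797))) = 5527889/1133618 - 1/(-98405 + (-1517307 - 561546)) = 5527889/1133618 - 1/(-98405 - 2078853) = 5527889/1133618 - 1/(-2177258) = 5527889/1133618 - 1*(-1/2177258) = 5527889/1133618 + 1/2177258 = 3008910420495/617044714861 ≈ 4.8763)
t + E = -1135919 + 3008910420495/617044714861 = -700909806549771764/617044714861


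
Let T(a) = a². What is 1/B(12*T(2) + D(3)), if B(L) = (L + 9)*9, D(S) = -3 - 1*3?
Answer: 1/459 ≈ 0.0021787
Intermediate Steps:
D(S) = -6 (D(S) = -3 - 3 = -6)
B(L) = 81 + 9*L (B(L) = (9 + L)*9 = 81 + 9*L)
1/B(12*T(2) + D(3)) = 1/(81 + 9*(12*2² - 6)) = 1/(81 + 9*(12*4 - 6)) = 1/(81 + 9*(48 - 6)) = 1/(81 + 9*42) = 1/(81 + 378) = 1/459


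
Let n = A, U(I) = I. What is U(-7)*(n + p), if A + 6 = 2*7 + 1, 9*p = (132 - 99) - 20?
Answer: -658/9 ≈ -73.111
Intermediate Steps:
p = 13/9 (p = ((132 - 99) - 20)/9 = (33 - 20)/9 = (⅑)*13 = 13/9 ≈ 1.4444)
A = 9 (A = -6 + (2*7 + 1) = -6 + (14 + 1) = -6 + 15 = 9)
n = 9
U(-7)*(n + p) = -7*(9 + 13/9) = -7*94/9 = -658/9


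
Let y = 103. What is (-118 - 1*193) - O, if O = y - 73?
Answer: -341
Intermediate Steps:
O = 30 (O = 103 - 73 = 30)
(-118 - 1*193) - O = (-118 - 1*193) - 1*30 = (-118 - 193) - 30 = -311 - 30 = -341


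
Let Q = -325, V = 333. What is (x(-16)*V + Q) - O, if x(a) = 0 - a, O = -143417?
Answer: 148420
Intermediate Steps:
x(a) = -a
(x(-16)*V + Q) - O = (-1*(-16)*333 - 325) - 1*(-143417) = (16*333 - 325) + 143417 = (5328 - 325) + 143417 = 5003 + 143417 = 148420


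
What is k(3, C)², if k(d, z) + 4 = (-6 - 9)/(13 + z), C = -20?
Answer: 169/49 ≈ 3.4490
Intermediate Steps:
k(d, z) = -4 - 15/(13 + z) (k(d, z) = -4 + (-6 - 9)/(13 + z) = -4 - 15/(13 + z))
k(3, C)² = ((-67 - 4*(-20))/(13 - 20))² = ((-67 + 80)/(-7))² = (-⅐*13)² = (-13/7)² = 169/49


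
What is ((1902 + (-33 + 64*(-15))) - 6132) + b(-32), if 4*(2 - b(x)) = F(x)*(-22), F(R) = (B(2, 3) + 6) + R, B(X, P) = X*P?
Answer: -5331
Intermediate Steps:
B(X, P) = P*X
F(R) = 12 + R (F(R) = (3*2 + 6) + R = (6 + 6) + R = 12 + R)
b(x) = 68 + 11*x/2 (b(x) = 2 - (12 + x)*(-22)/4 = 2 - (-264 - 22*x)/4 = 2 + (66 + 11*x/2) = 68 + 11*x/2)
((1902 + (-33 + 64*(-15))) - 6132) + b(-32) = ((1902 + (-33 + 64*(-15))) - 6132) + (68 + (11/2)*(-32)) = ((1902 + (-33 - 960)) - 6132) + (68 - 176) = ((1902 - 993) - 6132) - 108 = (909 - 6132) - 108 = -5223 - 108 = -5331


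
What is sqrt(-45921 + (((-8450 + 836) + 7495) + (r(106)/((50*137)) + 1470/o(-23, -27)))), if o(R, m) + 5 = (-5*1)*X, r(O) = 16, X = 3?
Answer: I*sqrt(86550423766)/1370 ≈ 214.74*I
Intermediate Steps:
o(R, m) = -20 (o(R, m) = -5 - 5*1*3 = -5 - 5*3 = -5 - 15 = -20)
sqrt(-45921 + (((-8450 + 836) + 7495) + (r(106)/((50*137)) + 1470/o(-23, -27)))) = sqrt(-45921 + (((-8450 + 836) + 7495) + (16/((50*137)) + 1470/(-20)))) = sqrt(-45921 + ((-7614 + 7495) + (16/6850 + 1470*(-1/20)))) = sqrt(-45921 + (-119 + (16*(1/6850) - 147/2))) = sqrt(-45921 + (-119 + (8/3425 - 147/2))) = sqrt(-45921 + (-119 - 503459/6850)) = sqrt(-45921 - 1318609/6850) = sqrt(-315877459/6850) = I*sqrt(86550423766)/1370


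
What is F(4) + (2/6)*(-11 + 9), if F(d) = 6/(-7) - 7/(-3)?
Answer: 17/21 ≈ 0.80952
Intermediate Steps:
F(d) = 31/21 (F(d) = 6*(-⅐) - 7*(-⅓) = -6/7 + 7/3 = 31/21)
F(4) + (2/6)*(-11 + 9) = 31/21 + (2/6)*(-11 + 9) = 31/21 + (2*(⅙))*(-2) = 31/21 + (⅓)*(-2) = 31/21 - ⅔ = 17/21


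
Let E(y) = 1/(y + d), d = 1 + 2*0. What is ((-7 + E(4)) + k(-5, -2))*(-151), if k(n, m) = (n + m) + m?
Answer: 11929/5 ≈ 2385.8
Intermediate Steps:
d = 1 (d = 1 + 0 = 1)
k(n, m) = n + 2*m (k(n, m) = (m + n) + m = n + 2*m)
E(y) = 1/(1 + y) (E(y) = 1/(y + 1) = 1/(1 + y))
((-7 + E(4)) + k(-5, -2))*(-151) = ((-7 + 1/(1 + 4)) + (-5 + 2*(-2)))*(-151) = ((-7 + 1/5) + (-5 - 4))*(-151) = ((-7 + 1/5) - 9)*(-151) = (-34/5 - 9)*(-151) = -79/5*(-151) = 11929/5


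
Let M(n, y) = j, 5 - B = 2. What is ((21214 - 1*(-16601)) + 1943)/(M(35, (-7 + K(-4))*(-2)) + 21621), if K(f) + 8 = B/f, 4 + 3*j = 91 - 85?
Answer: 119274/64865 ≈ 1.8388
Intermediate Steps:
B = 3 (B = 5 - 1*2 = 5 - 2 = 3)
j = ⅔ (j = -4/3 + (91 - 85)/3 = -4/3 + (⅓)*6 = -4/3 + 2 = ⅔ ≈ 0.66667)
K(f) = -8 + 3/f
M(n, y) = ⅔
((21214 - 1*(-16601)) + 1943)/(M(35, (-7 + K(-4))*(-2)) + 21621) = ((21214 - 1*(-16601)) + 1943)/(⅔ + 21621) = ((21214 + 16601) + 1943)/(64865/3) = (37815 + 1943)*(3/64865) = 39758*(3/64865) = 119274/64865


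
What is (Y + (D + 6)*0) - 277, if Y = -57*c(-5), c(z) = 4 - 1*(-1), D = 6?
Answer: -562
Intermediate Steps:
c(z) = 5 (c(z) = 4 + 1 = 5)
Y = -285 (Y = -57*5 = -285)
(Y + (D + 6)*0) - 277 = (-285 + (6 + 6)*0) - 277 = (-285 + 12*0) - 277 = (-285 + 0) - 277 = -285 - 277 = -562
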